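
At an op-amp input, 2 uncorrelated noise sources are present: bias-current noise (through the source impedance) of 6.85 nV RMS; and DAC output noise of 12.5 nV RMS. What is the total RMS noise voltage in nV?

Uncorrelated sources add in power (mean-square): V_tot = √(ΣV_i²)
V_tot = √[(6.85×10⁻⁹)² + (1.25×10⁻⁸)²] = 1.43×10⁻⁸ V = 14.3 nV

14.3 nV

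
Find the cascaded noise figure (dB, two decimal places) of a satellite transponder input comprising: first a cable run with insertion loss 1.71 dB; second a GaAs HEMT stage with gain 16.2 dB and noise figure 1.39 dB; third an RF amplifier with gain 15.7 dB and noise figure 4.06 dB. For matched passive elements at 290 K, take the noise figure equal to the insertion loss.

3.22 dB

Convert to linear (a loss of L dB is a gain of −L dB): F_i = 10^(NF_i/10), G_i = 10^(G_i,dB/10)
  Stage 1: F_1 = 10^(1.71/10) = 1.483, G_1 = 10^(−1.71/10) = 0.6745
  Stage 2: F_2 = 10^(1.39/10) = 1.377, G_2 = 10^(16.2/10) = 41.69
  Stage 3: F_3 = 10^(4.06/10) = 2.547, G_3 = 10^(15.7/10) = 37.15
Friis cascade:
  F = 1.483 + (1.377 − 1)/0.6745 + (2.547 − 1)/28.12 = 2.097
NF = 10 log₁₀(2.097) = 3.22 dB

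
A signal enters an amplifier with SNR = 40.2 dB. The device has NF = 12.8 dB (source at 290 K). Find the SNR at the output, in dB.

By definition F = SNR_in/SNR_out, so in dB: SNR_out = SNR_in − NF
SNR_out = 40.2 − 12.8 = 27.4 dB

27.4 dB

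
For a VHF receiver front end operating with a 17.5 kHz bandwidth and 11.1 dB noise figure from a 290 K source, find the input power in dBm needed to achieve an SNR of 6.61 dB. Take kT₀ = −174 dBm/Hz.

−113.9 dBm

Sensitivity = −174 + 10 log₁₀(B) + NF + SNR_min
= −174 + 42.43 + 11.1 + 6.61
= −113.86 dBm → −113.9 dBm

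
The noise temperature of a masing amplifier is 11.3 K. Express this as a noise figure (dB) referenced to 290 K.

F = 1 + T_e/T₀ = 1 + 11.3/290 = 1.03897
NF = 10 log₁₀(1.03897) = 0.166 dB

0.166 dB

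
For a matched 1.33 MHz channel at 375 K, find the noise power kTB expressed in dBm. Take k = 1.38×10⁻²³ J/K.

P_n = kTB = 1.38×10⁻²³ × 375 × 1.33×10⁶ = 6.88×10⁻¹⁵ W
In dBm: 10 log₁₀(6.88×10⁻¹⁵ / 10⁻³) = −111.6 dBm

−111.6 dBm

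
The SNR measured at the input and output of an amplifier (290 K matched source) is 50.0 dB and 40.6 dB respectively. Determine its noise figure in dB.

9.4 dB

NF (dB) = SNR_in(dB) − SNR_out(dB) when the source is at T₀
NF = 50.0 − 40.6 = 9.4 dB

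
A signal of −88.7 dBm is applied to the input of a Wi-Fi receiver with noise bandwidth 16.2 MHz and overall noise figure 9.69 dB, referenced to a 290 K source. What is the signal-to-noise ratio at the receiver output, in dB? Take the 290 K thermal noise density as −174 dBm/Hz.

Noise floor: N = −174 + 10 log₁₀(B) + NF
10 log₁₀(1.62×10⁷) = 72.1 dB
N = −174 + 72.1 + 9.69 = −92.21 dBm
SNR = P_sig − N = −88.7 − (−92.21) = 3.51 dB → 3.5 dB

3.5 dB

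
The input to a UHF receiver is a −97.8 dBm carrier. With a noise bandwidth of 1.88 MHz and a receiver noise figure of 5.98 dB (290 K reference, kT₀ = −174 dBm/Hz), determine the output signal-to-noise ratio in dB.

7.5 dB

Noise floor: N = −174 + 10 log₁₀(B) + NF
10 log₁₀(1.88×10⁶) = 62.74 dB
N = −174 + 62.74 + 5.98 = −105.28 dBm
SNR = P_sig − N = −97.8 − (−105.28) = 7.48 dB → 7.5 dB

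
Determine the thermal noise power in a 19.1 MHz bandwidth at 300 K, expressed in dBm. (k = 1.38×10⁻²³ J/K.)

−101.0 dBm

P_n = kTB = 1.38×10⁻²³ × 300 × 1.91×10⁷ = 7.91×10⁻¹⁴ W
In dBm: 10 log₁₀(7.91×10⁻¹⁴ / 10⁻³) = −101.0 dBm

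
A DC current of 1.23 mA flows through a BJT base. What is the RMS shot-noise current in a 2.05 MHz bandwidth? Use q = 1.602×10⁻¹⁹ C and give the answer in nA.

28.4 nA

I_n = √(2qI·B)
2qI·B = 2 × 1.602×10⁻¹⁹ × 1.23×10⁻³ × 2.05×10⁶ = 8.08×10⁻¹⁶ A²
I_n = √(8.08×10⁻¹⁶) = 2.84×10⁻⁸ A = 28.4 nA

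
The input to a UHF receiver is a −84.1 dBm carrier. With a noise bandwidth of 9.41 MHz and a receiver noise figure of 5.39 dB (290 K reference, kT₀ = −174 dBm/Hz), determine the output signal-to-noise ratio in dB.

Noise floor: N = −174 + 10 log₁₀(B) + NF
10 log₁₀(9.41×10⁶) = 69.74 dB
N = −174 + 69.74 + 5.39 = −98.87 dBm
SNR = P_sig − N = −84.1 − (−98.87) = 14.77 dB → 14.8 dB

14.8 dB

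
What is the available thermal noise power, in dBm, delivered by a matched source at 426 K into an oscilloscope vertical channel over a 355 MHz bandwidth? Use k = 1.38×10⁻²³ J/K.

P_n = kTB = 1.38×10⁻²³ × 426 × 3.55×10⁸ = 2.09×10⁻¹² W
In dBm: 10 log₁₀(2.09×10⁻¹² / 10⁻³) = −86.8 dBm

−86.8 dBm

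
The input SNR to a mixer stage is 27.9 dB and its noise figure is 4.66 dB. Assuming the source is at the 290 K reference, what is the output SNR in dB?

By definition F = SNR_in/SNR_out, so in dB: SNR_out = SNR_in − NF
SNR_out = 27.9 − 4.66 = 23.24 dB

23.24 dB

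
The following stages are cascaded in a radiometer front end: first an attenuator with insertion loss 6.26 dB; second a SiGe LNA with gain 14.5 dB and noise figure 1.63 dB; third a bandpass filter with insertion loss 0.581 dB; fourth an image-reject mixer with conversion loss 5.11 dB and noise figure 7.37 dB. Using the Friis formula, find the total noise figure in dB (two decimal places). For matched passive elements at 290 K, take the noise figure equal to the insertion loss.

Convert to linear (a loss of L dB is a gain of −L dB): F_i = 10^(NF_i/10), G_i = 10^(G_i,dB/10)
  Stage 1: F_1 = 10^(6.26/10) = 4.227, G_1 = 10^(−6.26/10) = 0.2366
  Stage 2: F_2 = 10^(1.63/10) = 1.455, G_2 = 10^(14.5/10) = 28.18
  Stage 3: F_3 = 10^(0.581/10) = 1.143, G_3 = 10^(−0.581/10) = 0.8748
  Stage 4: F_4 = 10^(7.37/10) = 5.458, G_4 = 10^(−5.11/10) = 0.3083
Friis cascade:
  F = 4.227 + (1.455 − 1)/0.2366 + (1.143 − 1)/6.668 + (5.458 − 1)/5.833 = 6.937
NF = 10 log₁₀(6.937) = 8.41 dB

8.41 dB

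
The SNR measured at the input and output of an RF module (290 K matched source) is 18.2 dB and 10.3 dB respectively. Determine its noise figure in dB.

NF (dB) = SNR_in(dB) − SNR_out(dB) when the source is at T₀
NF = 18.2 − 10.3 = 7.9 dB

7.9 dB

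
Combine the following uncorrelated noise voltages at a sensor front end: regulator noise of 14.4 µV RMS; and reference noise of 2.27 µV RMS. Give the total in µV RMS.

Uncorrelated sources add in power (mean-square): V_tot = √(ΣV_i²)
V_tot = √[(1.44×10⁻⁵)² + (2.27×10⁻⁶)²] = 1.46×10⁻⁵ V = 14.6 µV

14.6 µV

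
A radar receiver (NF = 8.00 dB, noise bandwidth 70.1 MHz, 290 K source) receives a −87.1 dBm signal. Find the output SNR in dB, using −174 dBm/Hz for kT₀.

0.4 dB

Noise floor: N = −174 + 10 log₁₀(B) + NF
10 log₁₀(7.01×10⁷) = 78.46 dB
N = −174 + 78.46 + 8.00 = −87.54 dBm
SNR = P_sig − N = −87.1 − (−87.54) = 0.44 dB → 0.4 dB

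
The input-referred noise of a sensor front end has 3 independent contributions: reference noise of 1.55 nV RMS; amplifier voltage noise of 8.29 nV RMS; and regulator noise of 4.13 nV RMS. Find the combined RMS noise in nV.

Uncorrelated sources add in power (mean-square): V_tot = √(ΣV_i²)
V_tot = √[(1.55×10⁻⁹)² + (8.29×10⁻⁹)² + (4.13×10⁻⁹)²] = 9.39×10⁻⁹ V = 9.39 nV

9.39 nV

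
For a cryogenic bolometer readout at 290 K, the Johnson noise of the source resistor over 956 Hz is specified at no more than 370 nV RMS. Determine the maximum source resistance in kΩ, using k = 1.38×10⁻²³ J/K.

8.95 kΩ

Johnson–Nyquist: V_n = √(4kTRB) ⇒ R = V_n² / (4kTB)
4kTB = 4 × 1.38×10⁻²³ × 290 × 9.56×10² = 1.53×10⁻¹⁷
R = (3.70×10⁻⁷)² / 1.53×10⁻¹⁷ = 8.95×10³ Ω = 8.95 kΩ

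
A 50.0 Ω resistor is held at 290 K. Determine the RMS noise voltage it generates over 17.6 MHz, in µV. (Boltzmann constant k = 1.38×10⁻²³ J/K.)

V_n = √(4kTRB)
4kTRB = 4 × 1.38×10⁻²³ × 290 × 5.00×10¹ × 1.76×10⁷ = 1.41×10⁻¹¹ V²
V_n = √(1.41×10⁻¹¹) = 3.75×10⁻⁶ V = 3.75 µV

3.75 µV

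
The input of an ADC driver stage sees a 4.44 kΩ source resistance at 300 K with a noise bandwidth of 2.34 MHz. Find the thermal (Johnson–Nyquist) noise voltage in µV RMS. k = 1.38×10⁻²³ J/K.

13.1 µV

V_n = √(4kTRB)
4kTRB = 4 × 1.38×10⁻²³ × 300 × 4.44×10³ × 2.34×10⁶ = 1.72×10⁻¹⁰ V²
V_n = √(1.72×10⁻¹⁰) = 1.31×10⁻⁵ V = 13.1 µV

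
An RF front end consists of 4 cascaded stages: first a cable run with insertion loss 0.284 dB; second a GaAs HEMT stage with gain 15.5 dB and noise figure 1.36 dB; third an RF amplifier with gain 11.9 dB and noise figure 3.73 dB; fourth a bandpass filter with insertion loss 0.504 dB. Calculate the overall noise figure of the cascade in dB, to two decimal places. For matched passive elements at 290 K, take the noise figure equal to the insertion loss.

1.76 dB

Convert to linear (a loss of L dB is a gain of −L dB): F_i = 10^(NF_i/10), G_i = 10^(G_i,dB/10)
  Stage 1: F_1 = 10^(0.284/10) = 1.068, G_1 = 10^(−0.284/10) = 0.9367
  Stage 2: F_2 = 10^(1.36/10) = 1.368, G_2 = 10^(15.5/10) = 35.48
  Stage 3: F_3 = 10^(3.73/10) = 2.360, G_3 = 10^(11.9/10) = 15.49
  Stage 4: F_4 = 10^(0.504/10) = 1.123, G_4 = 10^(−0.504/10) = 0.8904
Friis cascade:
  F = 1.068 + (1.368 − 1)/0.9367 + (2.360 − 1)/33.24 + (1.123 − 1)/514.8 = 1.501
NF = 10 log₁₀(1.501) = 1.76 dB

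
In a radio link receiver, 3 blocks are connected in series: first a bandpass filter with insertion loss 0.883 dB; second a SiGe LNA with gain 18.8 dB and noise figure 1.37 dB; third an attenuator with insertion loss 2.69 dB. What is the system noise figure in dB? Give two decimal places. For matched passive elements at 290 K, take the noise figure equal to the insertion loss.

Convert to linear (a loss of L dB is a gain of −L dB): F_i = 10^(NF_i/10), G_i = 10^(G_i,dB/10)
  Stage 1: F_1 = 10^(0.883/10) = 1.225, G_1 = 10^(−0.883/10) = 0.8160
  Stage 2: F_2 = 10^(1.37/10) = 1.371, G_2 = 10^(18.8/10) = 75.86
  Stage 3: F_3 = 10^(2.69/10) = 1.858, G_3 = 10^(−2.69/10) = 0.5383
Friis cascade:
  F = 1.225 + (1.371 − 1)/0.8160 + (1.858 − 1)/61.90 = 1.694
NF = 10 log₁₀(1.694) = 2.29 dB

2.29 dB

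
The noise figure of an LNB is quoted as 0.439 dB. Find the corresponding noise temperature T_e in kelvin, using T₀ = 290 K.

30.8 K

F = 10^(0.439/10) = 1.10637
T_e = (F − 1)·T₀ = (1.10637 − 1) × 290 = 30.8 K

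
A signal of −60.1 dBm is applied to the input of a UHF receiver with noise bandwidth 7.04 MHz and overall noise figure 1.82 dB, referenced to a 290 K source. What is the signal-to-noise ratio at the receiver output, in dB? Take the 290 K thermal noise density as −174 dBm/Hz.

43.6 dB

Noise floor: N = −174 + 10 log₁₀(B) + NF
10 log₁₀(7.04×10⁶) = 68.48 dB
N = −174 + 68.48 + 1.82 = −103.70 dBm
SNR = P_sig − N = −60.1 − (−103.70) = 43.60 dB → 43.6 dB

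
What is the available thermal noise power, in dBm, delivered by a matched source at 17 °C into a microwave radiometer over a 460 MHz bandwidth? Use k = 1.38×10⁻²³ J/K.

T = 17 °C + 273.15 = 290.15 K
P_n = kTB = 1.38×10⁻²³ × 290.15 × 4.60×10⁸ = 1.84×10⁻¹² W
In dBm: 10 log₁₀(1.84×10⁻¹² / 10⁻³) = −87.3 dBm

−87.3 dBm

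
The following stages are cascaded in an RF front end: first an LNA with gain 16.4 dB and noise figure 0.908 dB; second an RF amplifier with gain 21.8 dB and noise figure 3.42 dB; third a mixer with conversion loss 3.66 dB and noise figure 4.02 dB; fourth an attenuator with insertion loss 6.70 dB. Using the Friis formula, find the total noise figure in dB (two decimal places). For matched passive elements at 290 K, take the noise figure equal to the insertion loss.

1.01 dB

Convert to linear (a loss of L dB is a gain of −L dB): F_i = 10^(NF_i/10), G_i = 10^(G_i,dB/10)
  Stage 1: F_1 = 10^(0.908/10) = 1.233, G_1 = 10^(16.4/10) = 43.65
  Stage 2: F_2 = 10^(3.42/10) = 2.198, G_2 = 10^(21.8/10) = 151.4
  Stage 3: F_3 = 10^(4.02/10) = 2.523, G_3 = 10^(−3.66/10) = 0.4305
  Stage 4: F_4 = 10^(6.70/10) = 4.677, G_4 = 10^(−6.70/10) = 0.2138
Friis cascade:
  F = 1.233 + (2.198 − 1)/43.65 + (2.523 − 1)/6607 + (4.677 − 1)/2844 = 1.262
NF = 10 log₁₀(1.262) = 1.01 dB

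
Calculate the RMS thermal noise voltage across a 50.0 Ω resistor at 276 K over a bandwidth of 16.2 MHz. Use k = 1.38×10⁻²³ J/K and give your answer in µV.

V_n = √(4kTRB)
4kTRB = 4 × 1.38×10⁻²³ × 276 × 5.00×10¹ × 1.62×10⁷ = 1.23×10⁻¹¹ V²
V_n = √(1.23×10⁻¹¹) = 3.51×10⁻⁶ V = 3.51 µV

3.51 µV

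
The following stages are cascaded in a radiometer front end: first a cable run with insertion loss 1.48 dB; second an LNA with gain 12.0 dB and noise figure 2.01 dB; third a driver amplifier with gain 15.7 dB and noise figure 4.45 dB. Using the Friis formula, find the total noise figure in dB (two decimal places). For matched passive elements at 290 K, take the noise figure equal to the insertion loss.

Convert to linear (a loss of L dB is a gain of −L dB): F_i = 10^(NF_i/10), G_i = 10^(G_i,dB/10)
  Stage 1: F_1 = 10^(1.48/10) = 1.406, G_1 = 10^(−1.48/10) = 0.7112
  Stage 2: F_2 = 10^(2.01/10) = 1.589, G_2 = 10^(12.0/10) = 15.85
  Stage 3: F_3 = 10^(4.45/10) = 2.786, G_3 = 10^(15.7/10) = 37.15
Friis cascade:
  F = 1.406 + (1.589 − 1)/0.7112 + (2.786 − 1)/11.27 = 2.392
NF = 10 log₁₀(2.392) = 3.79 dB

3.79 dB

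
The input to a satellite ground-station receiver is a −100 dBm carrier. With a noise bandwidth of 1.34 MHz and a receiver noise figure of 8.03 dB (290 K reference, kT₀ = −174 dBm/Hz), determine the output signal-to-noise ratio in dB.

Noise floor: N = −174 + 10 log₁₀(B) + NF
10 log₁₀(1.34×10⁶) = 61.27 dB
N = −174 + 61.27 + 8.03 = −104.70 dBm
SNR = P_sig − N = −100 − (−104.70) = 4.70 dB → 4.7 dB

4.7 dB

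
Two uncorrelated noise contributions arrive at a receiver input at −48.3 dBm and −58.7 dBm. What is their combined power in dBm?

Convert to linear, add, convert back:
P₁ = 1.48×10⁻⁸ W, P₂ = 1.35×10⁻⁹ W
P_tot = 1.61×10⁻⁸ W → 10 log₁₀(P_tot / 10⁻³) = −47.9 dBm

−47.9 dBm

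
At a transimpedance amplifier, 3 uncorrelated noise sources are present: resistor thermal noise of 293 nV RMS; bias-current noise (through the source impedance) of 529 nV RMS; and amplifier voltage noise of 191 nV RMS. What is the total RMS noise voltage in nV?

Uncorrelated sources add in power (mean-square): V_tot = √(ΣV_i²)
V_tot = √[(2.93×10⁻⁷)² + (5.29×10⁻⁷)² + (1.91×10⁻⁷)²] = 6.34×10⁻⁷ V = 634 nV

634 nV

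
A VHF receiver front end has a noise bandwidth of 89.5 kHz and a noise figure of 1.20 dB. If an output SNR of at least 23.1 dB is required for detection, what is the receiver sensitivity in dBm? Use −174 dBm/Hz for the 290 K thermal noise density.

Sensitivity = −174 + 10 log₁₀(B) + NF + SNR_min
= −174 + 49.52 + 1.20 + 23.1
= −100.18 dBm → −100.2 dBm

−100.2 dBm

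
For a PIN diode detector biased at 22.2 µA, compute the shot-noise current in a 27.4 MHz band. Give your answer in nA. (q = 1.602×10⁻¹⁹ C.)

14.0 nA

I_n = √(2qI·B)
2qI·B = 2 × 1.602×10⁻¹⁹ × 2.22×10⁻⁵ × 2.74×10⁷ = 1.95×10⁻¹⁶ A²
I_n = √(1.95×10⁻¹⁶) = 1.40×10⁻⁸ A = 14.0 nA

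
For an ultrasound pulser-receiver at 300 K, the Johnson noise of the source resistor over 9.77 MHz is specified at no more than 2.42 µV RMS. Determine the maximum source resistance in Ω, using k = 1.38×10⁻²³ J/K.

36.2 Ω

Johnson–Nyquist: V_n = √(4kTRB) ⇒ R = V_n² / (4kTB)
4kTB = 4 × 1.38×10⁻²³ × 300 × 9.77×10⁶ = 1.62×10⁻¹³
R = (2.42×10⁻⁶)² / 1.62×10⁻¹³ = 3.62×10¹ Ω = 36.2 Ω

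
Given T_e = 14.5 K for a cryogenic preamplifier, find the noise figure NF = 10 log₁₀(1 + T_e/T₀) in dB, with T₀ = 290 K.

0.212 dB

F = 1 + T_e/T₀ = 1 + 14.5/290 = 1.05
NF = 10 log₁₀(1.05) = 0.212 dB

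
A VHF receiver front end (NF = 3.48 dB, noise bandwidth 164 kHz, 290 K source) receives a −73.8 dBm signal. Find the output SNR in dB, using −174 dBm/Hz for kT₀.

44.6 dB

Noise floor: N = −174 + 10 log₁₀(B) + NF
10 log₁₀(1.64×10⁵) = 52.15 dB
N = −174 + 52.15 + 3.48 = −118.37 dBm
SNR = P_sig − N = −73.8 − (−118.37) = 44.57 dB → 44.6 dB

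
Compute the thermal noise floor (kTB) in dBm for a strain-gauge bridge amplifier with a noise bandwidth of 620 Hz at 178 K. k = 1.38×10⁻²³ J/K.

P_n = kTB = 1.38×10⁻²³ × 178 × 6.20×10² = 1.52×10⁻¹⁸ W
In dBm: 10 log₁₀(1.52×10⁻¹⁸ / 10⁻³) = −148.2 dBm

−148.2 dBm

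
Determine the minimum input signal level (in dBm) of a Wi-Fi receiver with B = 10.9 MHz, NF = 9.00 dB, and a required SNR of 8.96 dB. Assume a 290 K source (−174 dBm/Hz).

Sensitivity = −174 + 10 log₁₀(B) + NF + SNR_min
= −174 + 70.37 + 9.00 + 8.96
= −85.67 dBm → −85.7 dBm

−85.7 dBm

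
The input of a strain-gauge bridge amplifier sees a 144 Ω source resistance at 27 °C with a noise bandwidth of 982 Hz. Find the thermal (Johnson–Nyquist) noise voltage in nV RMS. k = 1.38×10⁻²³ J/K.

48.4 nV

T = 27 °C + 273.15 = 300.15 K
V_n = √(4kTRB)
4kTRB = 4 × 1.38×10⁻²³ × 300.15 × 1.44×10² × 9.82×10² = 2.34×10⁻¹⁵ V²
V_n = √(2.34×10⁻¹⁵) = 4.84×10⁻⁸ V = 48.4 nV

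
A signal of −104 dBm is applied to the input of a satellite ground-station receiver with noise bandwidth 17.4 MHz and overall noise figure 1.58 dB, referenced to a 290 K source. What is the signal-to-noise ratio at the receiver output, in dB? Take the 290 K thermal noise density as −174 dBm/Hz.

Noise floor: N = −174 + 10 log₁₀(B) + NF
10 log₁₀(1.74×10⁷) = 72.41 dB
N = −174 + 72.41 + 1.58 = −100.01 dBm
SNR = P_sig − N = −104 − (−100.01) = −3.99 dB → −4.0 dB

−4.0 dB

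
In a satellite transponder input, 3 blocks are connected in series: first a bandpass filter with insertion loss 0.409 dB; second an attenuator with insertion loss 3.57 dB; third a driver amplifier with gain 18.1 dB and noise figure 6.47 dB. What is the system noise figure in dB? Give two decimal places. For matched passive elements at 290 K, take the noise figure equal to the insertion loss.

Convert to linear (a loss of L dB is a gain of −L dB): F_i = 10^(NF_i/10), G_i = 10^(G_i,dB/10)
  Stage 1: F_1 = 10^(0.409/10) = 1.099, G_1 = 10^(−0.409/10) = 0.9101
  Stage 2: F_2 = 10^(3.57/10) = 2.275, G_2 = 10^(−3.57/10) = 0.4395
  Stage 3: F_3 = 10^(6.47/10) = 4.436, G_3 = 10^(18.1/10) = 64.57
Friis cascade:
  F = 1.099 + (2.275 − 1)/0.9101 + (4.436 − 1)/0.4000 = 11.09
NF = 10 log₁₀(11.09) = 10.45 dB

10.45 dB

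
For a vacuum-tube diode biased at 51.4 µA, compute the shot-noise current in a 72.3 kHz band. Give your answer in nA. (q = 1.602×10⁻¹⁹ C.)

I_n = √(2qI·B)
2qI·B = 2 × 1.602×10⁻¹⁹ × 5.14×10⁻⁵ × 7.23×10⁴ = 1.19×10⁻¹⁸ A²
I_n = √(1.19×10⁻¹⁸) = 1.09×10⁻⁹ A = 1.09 nA

1.09 nA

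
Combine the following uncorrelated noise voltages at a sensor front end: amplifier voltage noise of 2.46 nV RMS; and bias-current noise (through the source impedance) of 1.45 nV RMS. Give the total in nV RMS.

Uncorrelated sources add in power (mean-square): V_tot = √(ΣV_i²)
V_tot = √[(2.46×10⁻⁹)² + (1.45×10⁻⁹)²] = 2.86×10⁻⁹ V = 2.86 nV

2.86 nV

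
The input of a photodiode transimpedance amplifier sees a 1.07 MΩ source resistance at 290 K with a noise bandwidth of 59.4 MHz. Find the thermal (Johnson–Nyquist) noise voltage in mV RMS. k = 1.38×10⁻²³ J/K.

1.01 mV

V_n = √(4kTRB)
4kTRB = 4 × 1.38×10⁻²³ × 290 × 1.07×10⁶ × 5.94×10⁷ = 1.02×10⁻⁶ V²
V_n = √(1.02×10⁻⁶) = 1.01×10⁻³ V = 1.01 mV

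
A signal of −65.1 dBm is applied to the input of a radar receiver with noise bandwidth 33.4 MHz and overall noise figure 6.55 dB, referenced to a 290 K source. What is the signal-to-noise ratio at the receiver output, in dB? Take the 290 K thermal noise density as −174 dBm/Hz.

Noise floor: N = −174 + 10 log₁₀(B) + NF
10 log₁₀(3.34×10⁷) = 75.24 dB
N = −174 + 75.24 + 6.55 = −92.21 dBm
SNR = P_sig − N = −65.1 − (−92.21) = 27.11 dB → 27.1 dB

27.1 dB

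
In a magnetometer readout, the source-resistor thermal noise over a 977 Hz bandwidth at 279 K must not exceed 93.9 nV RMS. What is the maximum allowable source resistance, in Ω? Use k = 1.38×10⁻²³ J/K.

586 Ω

Johnson–Nyquist: V_n = √(4kTRB) ⇒ R = V_n² / (4kTB)
4kTB = 4 × 1.38×10⁻²³ × 279 × 9.77×10² = 1.50×10⁻¹⁷
R = (9.39×10⁻⁸)² / 1.50×10⁻¹⁷ = 5.86×10² Ω = 586 Ω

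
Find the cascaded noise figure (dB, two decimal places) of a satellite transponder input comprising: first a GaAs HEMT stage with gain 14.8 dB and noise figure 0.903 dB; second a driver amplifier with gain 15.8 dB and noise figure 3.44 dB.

Convert to linear (a loss of L dB is a gain of −L dB): F_i = 10^(NF_i/10), G_i = 10^(G_i,dB/10)
  Stage 1: F_1 = 10^(0.903/10) = 1.231, G_1 = 10^(14.8/10) = 30.20
  Stage 2: F_2 = 10^(3.44/10) = 2.208, G_2 = 10^(15.8/10) = 38.02
Friis cascade:
  F = 1.231 + (2.208 − 1)/30.20 = 1.271
NF = 10 log₁₀(1.271) = 1.04 dB

1.04 dB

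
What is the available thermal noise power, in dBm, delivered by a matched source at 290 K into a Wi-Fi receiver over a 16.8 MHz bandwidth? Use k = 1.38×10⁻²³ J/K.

P_n = kTB = 1.38×10⁻²³ × 290 × 1.68×10⁷ = 6.72×10⁻¹⁴ W
In dBm: 10 log₁₀(6.72×10⁻¹⁴ / 10⁻³) = −101.7 dBm

−101.7 dBm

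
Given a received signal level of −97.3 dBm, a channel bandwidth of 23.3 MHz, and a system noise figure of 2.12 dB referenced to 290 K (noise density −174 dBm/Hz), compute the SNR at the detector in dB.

Noise floor: N = −174 + 10 log₁₀(B) + NF
10 log₁₀(2.33×10⁷) = 73.67 dB
N = −174 + 73.67 + 2.12 = −98.21 dBm
SNR = P_sig − N = −97.3 − (−98.21) = 0.91 dB → 0.9 dB

0.9 dB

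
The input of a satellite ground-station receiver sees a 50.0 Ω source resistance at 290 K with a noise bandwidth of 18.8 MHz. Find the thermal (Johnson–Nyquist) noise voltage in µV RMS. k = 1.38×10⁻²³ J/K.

3.88 µV

V_n = √(4kTRB)
4kTRB = 4 × 1.38×10⁻²³ × 290 × 5.00×10¹ × 1.88×10⁷ = 1.50×10⁻¹¹ V²
V_n = √(1.50×10⁻¹¹) = 3.88×10⁻⁶ V = 3.88 µV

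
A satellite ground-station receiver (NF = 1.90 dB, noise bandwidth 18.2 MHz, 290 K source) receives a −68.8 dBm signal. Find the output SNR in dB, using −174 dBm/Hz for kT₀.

30.7 dB

Noise floor: N = −174 + 10 log₁₀(B) + NF
10 log₁₀(1.82×10⁷) = 72.6 dB
N = −174 + 72.6 + 1.90 = −99.50 dBm
SNR = P_sig − N = −68.8 − (−99.50) = 30.70 dB → 30.7 dB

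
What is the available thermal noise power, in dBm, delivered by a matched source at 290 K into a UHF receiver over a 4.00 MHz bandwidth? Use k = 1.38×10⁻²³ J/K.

P_n = kTB = 1.38×10⁻²³ × 290 × 4.00×10⁶ = 1.60×10⁻¹⁴ W
In dBm: 10 log₁₀(1.60×10⁻¹⁴ / 10⁻³) = −108.0 dBm

−108.0 dBm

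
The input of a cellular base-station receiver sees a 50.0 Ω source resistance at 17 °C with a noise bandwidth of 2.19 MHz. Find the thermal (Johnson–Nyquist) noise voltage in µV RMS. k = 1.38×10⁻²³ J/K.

1.32 µV

T = 17 °C + 273.15 = 290.15 K
V_n = √(4kTRB)
4kTRB = 4 × 1.38×10⁻²³ × 290.15 × 5.00×10¹ × 2.19×10⁶ = 1.75×10⁻¹² V²
V_n = √(1.75×10⁻¹²) = 1.32×10⁻⁶ V = 1.32 µV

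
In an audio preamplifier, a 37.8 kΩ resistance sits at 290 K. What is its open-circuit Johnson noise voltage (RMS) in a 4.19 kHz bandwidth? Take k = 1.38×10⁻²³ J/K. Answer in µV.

V_n = √(4kTRB)
4kTRB = 4 × 1.38×10⁻²³ × 290 × 3.78×10⁴ × 4.19×10³ = 2.54×10⁻¹² V²
V_n = √(2.54×10⁻¹²) = 1.59×10⁻⁶ V = 1.59 µV

1.59 µV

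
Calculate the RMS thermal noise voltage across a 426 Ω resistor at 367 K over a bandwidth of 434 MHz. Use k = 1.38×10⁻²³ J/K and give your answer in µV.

V_n = √(4kTRB)
4kTRB = 4 × 1.38×10⁻²³ × 367 × 4.26×10² × 4.34×10⁸ = 3.75×10⁻⁹ V²
V_n = √(3.75×10⁻⁹) = 6.12×10⁻⁵ V = 61.2 µV

61.2 µV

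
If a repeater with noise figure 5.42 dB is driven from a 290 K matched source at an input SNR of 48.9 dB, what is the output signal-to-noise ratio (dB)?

43.48 dB

By definition F = SNR_in/SNR_out, so in dB: SNR_out = SNR_in − NF
SNR_out = 48.9 − 5.42 = 43.48 dB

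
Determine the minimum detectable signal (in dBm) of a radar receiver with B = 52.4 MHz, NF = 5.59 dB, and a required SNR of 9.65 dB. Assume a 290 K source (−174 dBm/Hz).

−81.6 dBm

Sensitivity = −174 + 10 log₁₀(B) + NF + SNR_min
= −174 + 77.19 + 5.59 + 9.65
= −81.57 dBm → −81.6 dBm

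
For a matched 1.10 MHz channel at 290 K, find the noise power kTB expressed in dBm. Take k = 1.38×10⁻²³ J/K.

P_n = kTB = 1.38×10⁻²³ × 290 × 1.10×10⁶ = 4.40×10⁻¹⁵ W
In dBm: 10 log₁₀(4.40×10⁻¹⁵ / 10⁻³) = −113.6 dBm

−113.6 dBm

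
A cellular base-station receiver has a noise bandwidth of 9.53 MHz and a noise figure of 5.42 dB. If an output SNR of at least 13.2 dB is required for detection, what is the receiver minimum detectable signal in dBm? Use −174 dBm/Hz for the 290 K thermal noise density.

−85.6 dBm

Sensitivity = −174 + 10 log₁₀(B) + NF + SNR_min
= −174 + 69.79 + 5.42 + 13.2
= −85.59 dBm → −85.6 dBm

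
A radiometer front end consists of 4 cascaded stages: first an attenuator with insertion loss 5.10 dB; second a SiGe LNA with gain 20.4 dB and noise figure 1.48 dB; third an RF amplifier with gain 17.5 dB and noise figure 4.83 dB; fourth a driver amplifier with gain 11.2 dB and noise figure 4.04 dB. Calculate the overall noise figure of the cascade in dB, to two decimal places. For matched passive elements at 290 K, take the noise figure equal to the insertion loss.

Convert to linear (a loss of L dB is a gain of −L dB): F_i = 10^(NF_i/10), G_i = 10^(G_i,dB/10)
  Stage 1: F_1 = 10^(5.10/10) = 3.236, G_1 = 10^(−5.10/10) = 0.3090
  Stage 2: F_2 = 10^(1.48/10) = 1.406, G_2 = 10^(20.4/10) = 109.6
  Stage 3: F_3 = 10^(4.83/10) = 3.041, G_3 = 10^(17.5/10) = 56.23
  Stage 4: F_4 = 10^(4.04/10) = 2.535, G_4 = 10^(11.2/10) = 13.18
Friis cascade:
  F = 3.236 + (1.406 − 1)/0.3090 + (3.041 − 1)/33.88 + (2.535 − 1)/1905 = 4.611
NF = 10 log₁₀(4.611) = 6.64 dB

6.64 dB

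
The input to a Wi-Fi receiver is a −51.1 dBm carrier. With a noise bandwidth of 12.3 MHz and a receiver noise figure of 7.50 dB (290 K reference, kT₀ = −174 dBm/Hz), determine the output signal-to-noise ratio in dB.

Noise floor: N = −174 + 10 log₁₀(B) + NF
10 log₁₀(1.23×10⁷) = 70.9 dB
N = −174 + 70.9 + 7.50 = −95.60 dBm
SNR = P_sig − N = −51.1 − (−95.60) = 44.50 dB → 44.5 dB

44.5 dB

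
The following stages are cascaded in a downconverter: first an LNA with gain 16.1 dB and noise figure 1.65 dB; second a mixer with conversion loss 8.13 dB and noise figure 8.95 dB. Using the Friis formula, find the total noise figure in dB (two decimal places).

2.12 dB

Convert to linear (a loss of L dB is a gain of −L dB): F_i = 10^(NF_i/10), G_i = 10^(G_i,dB/10)
  Stage 1: F_1 = 10^(1.65/10) = 1.462, G_1 = 10^(16.1/10) = 40.74
  Stage 2: F_2 = 10^(8.95/10) = 7.852, G_2 = 10^(−8.13/10) = 0.1538
Friis cascade:
  F = 1.462 + (7.852 − 1)/40.74 = 1.630
NF = 10 log₁₀(1.630) = 2.12 dB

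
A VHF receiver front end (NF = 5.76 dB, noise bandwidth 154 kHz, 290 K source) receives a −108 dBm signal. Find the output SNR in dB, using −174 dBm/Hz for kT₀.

Noise floor: N = −174 + 10 log₁₀(B) + NF
10 log₁₀(1.54×10⁵) = 51.88 dB
N = −174 + 51.88 + 5.76 = −116.36 dBm
SNR = P_sig − N = −108 − (−116.36) = 8.36 dB → 8.4 dB

8.4 dB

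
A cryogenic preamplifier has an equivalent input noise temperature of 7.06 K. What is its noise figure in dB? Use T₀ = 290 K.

0.104 dB

F = 1 + T_e/T₀ = 1 + 7.06/290 = 1.02434
NF = 10 log₁₀(1.02434) = 0.104 dB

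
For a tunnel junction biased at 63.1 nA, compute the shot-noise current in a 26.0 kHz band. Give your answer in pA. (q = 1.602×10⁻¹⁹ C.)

22.9 pA

I_n = √(2qI·B)
2qI·B = 2 × 1.602×10⁻¹⁹ × 6.31×10⁻⁸ × 2.60×10⁴ = 5.26×10⁻²² A²
I_n = √(5.26×10⁻²²) = 2.29×10⁻¹¹ A = 22.9 pA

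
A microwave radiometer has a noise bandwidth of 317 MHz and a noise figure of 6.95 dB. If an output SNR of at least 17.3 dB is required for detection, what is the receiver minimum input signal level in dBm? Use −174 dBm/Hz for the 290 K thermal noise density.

Sensitivity = −174 + 10 log₁₀(B) + NF + SNR_min
= −174 + 85.01 + 6.95 + 17.3
= −64.74 dBm → −64.7 dBm

−64.7 dBm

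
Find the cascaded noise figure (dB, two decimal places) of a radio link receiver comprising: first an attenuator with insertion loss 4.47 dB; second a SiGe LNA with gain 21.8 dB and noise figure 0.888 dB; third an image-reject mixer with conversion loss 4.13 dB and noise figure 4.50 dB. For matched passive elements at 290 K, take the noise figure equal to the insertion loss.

5.40 dB

Convert to linear (a loss of L dB is a gain of −L dB): F_i = 10^(NF_i/10), G_i = 10^(G_i,dB/10)
  Stage 1: F_1 = 10^(4.47/10) = 2.799, G_1 = 10^(−4.47/10) = 0.3573
  Stage 2: F_2 = 10^(0.888/10) = 1.227, G_2 = 10^(21.8/10) = 151.4
  Stage 3: F_3 = 10^(4.50/10) = 2.818, G_3 = 10^(−4.13/10) = 0.3864
Friis cascade:
  F = 2.799 + (1.227 − 1)/0.3573 + (2.818 − 1)/54.08 = 3.468
NF = 10 log₁₀(3.468) = 5.40 dB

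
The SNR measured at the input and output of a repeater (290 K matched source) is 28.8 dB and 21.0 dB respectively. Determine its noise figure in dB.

NF (dB) = SNR_in(dB) − SNR_out(dB) when the source is at T₀
NF = 28.8 − 21.0 = 7.8 dB

7.8 dB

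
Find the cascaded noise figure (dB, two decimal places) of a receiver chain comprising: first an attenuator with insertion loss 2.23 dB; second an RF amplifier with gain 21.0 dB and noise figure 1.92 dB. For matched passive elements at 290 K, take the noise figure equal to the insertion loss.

Convert to linear (a loss of L dB is a gain of −L dB): F_i = 10^(NF_i/10), G_i = 10^(G_i,dB/10)
  Stage 1: F_1 = 10^(2.23/10) = 1.671, G_1 = 10^(−2.23/10) = 0.5984
  Stage 2: F_2 = 10^(1.92/10) = 1.556, G_2 = 10^(21.0/10) = 125.9
Friis cascade:
  F = 1.671 + (1.556 − 1)/0.5984 = 2.600
NF = 10 log₁₀(2.600) = 4.15 dB

4.15 dB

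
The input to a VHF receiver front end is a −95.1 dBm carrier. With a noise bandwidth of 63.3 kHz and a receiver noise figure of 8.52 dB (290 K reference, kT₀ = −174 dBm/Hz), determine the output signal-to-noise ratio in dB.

Noise floor: N = −174 + 10 log₁₀(B) + NF
10 log₁₀(6.33×10⁴) = 48.01 dB
N = −174 + 48.01 + 8.52 = −117.47 dBm
SNR = P_sig − N = −95.1 − (−117.47) = 22.37 dB → 22.4 dB

22.4 dB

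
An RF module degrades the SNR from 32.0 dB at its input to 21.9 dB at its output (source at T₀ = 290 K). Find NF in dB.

NF (dB) = SNR_in(dB) − SNR_out(dB) when the source is at T₀
NF = 32.0 − 21.9 = 10.1 dB

10.1 dB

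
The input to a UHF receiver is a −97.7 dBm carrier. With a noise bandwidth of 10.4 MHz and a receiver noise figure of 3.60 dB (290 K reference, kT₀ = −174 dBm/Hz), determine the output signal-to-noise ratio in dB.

Noise floor: N = −174 + 10 log₁₀(B) + NF
10 log₁₀(1.04×10⁷) = 70.17 dB
N = −174 + 70.17 + 3.60 = −100.23 dBm
SNR = P_sig − N = −97.7 − (−100.23) = 2.53 dB → 2.5 dB

2.5 dB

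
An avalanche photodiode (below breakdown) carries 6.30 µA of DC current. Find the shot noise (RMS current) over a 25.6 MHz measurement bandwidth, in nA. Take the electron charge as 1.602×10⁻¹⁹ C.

7.19 nA

I_n = √(2qI·B)
2qI·B = 2 × 1.602×10⁻¹⁹ × 6.30×10⁻⁶ × 2.56×10⁷ = 5.17×10⁻¹⁷ A²
I_n = √(5.17×10⁻¹⁷) = 7.19×10⁻⁹ A = 7.19 nA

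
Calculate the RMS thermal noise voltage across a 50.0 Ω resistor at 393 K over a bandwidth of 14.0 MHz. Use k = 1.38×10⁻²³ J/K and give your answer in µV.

V_n = √(4kTRB)
4kTRB = 4 × 1.38×10⁻²³ × 393 × 5.00×10¹ × 1.40×10⁷ = 1.52×10⁻¹¹ V²
V_n = √(1.52×10⁻¹¹) = 3.90×10⁻⁶ V = 3.90 µV

3.90 µV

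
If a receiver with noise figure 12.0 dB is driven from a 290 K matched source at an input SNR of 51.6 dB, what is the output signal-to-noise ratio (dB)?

By definition F = SNR_in/SNR_out, so in dB: SNR_out = SNR_in − NF
SNR_out = 51.6 − 12.0 = 39.6 dB

39.6 dB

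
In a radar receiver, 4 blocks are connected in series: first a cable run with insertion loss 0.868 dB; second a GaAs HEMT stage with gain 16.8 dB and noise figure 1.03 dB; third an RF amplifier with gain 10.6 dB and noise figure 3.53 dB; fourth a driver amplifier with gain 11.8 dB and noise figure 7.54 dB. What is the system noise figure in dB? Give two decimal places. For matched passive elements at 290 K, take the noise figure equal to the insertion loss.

Convert to linear (a loss of L dB is a gain of −L dB): F_i = 10^(NF_i/10), G_i = 10^(G_i,dB/10)
  Stage 1: F_1 = 10^(0.868/10) = 1.221, G_1 = 10^(−0.868/10) = 0.8188
  Stage 2: F_2 = 10^(1.03/10) = 1.268, G_2 = 10^(16.8/10) = 47.86
  Stage 3: F_3 = 10^(3.53/10) = 2.254, G_3 = 10^(10.6/10) = 11.48
  Stage 4: F_4 = 10^(7.54/10) = 5.675, G_4 = 10^(11.8/10) = 15.14
Friis cascade:
  F = 1.221 + (1.268 − 1)/0.8188 + (2.254 − 1)/39.19 + (5.675 − 1)/450.0 = 1.590
NF = 10 log₁₀(1.590) = 2.02 dB

2.02 dB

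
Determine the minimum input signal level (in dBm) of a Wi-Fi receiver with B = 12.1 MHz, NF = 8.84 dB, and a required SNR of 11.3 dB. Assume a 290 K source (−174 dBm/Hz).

−83.0 dBm

Sensitivity = −174 + 10 log₁₀(B) + NF + SNR_min
= −174 + 70.83 + 8.84 + 11.3
= −83.03 dBm → −83.0 dBm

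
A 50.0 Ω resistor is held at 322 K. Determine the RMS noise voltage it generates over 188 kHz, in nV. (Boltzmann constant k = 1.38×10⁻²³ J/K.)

409 nV

V_n = √(4kTRB)
4kTRB = 4 × 1.38×10⁻²³ × 322 × 5.00×10¹ × 1.88×10⁵ = 1.67×10⁻¹³ V²
V_n = √(1.67×10⁻¹³) = 4.09×10⁻⁷ V = 409 nV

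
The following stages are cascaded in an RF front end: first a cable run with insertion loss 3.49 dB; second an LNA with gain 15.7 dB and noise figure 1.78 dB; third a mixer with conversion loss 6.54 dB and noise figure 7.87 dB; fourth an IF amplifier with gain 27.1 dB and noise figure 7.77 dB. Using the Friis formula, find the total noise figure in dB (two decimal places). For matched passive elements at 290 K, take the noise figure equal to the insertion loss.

Convert to linear (a loss of L dB is a gain of −L dB): F_i = 10^(NF_i/10), G_i = 10^(G_i,dB/10)
  Stage 1: F_1 = 10^(3.49/10) = 2.234, G_1 = 10^(−3.49/10) = 0.4477
  Stage 2: F_2 = 10^(1.78/10) = 1.507, G_2 = 10^(15.7/10) = 37.15
  Stage 3: F_3 = 10^(7.87/10) = 6.124, G_3 = 10^(−6.54/10) = 0.2218
  Stage 4: F_4 = 10^(7.77/10) = 5.984, G_4 = 10^(27.1/10) = 512.9
Friis cascade:
  F = 2.234 + (1.507 − 1)/0.4477 + (6.124 − 1)/16.63 + (5.984 − 1)/3.690 = 5.024
NF = 10 log₁₀(5.024) = 7.01 dB

7.01 dB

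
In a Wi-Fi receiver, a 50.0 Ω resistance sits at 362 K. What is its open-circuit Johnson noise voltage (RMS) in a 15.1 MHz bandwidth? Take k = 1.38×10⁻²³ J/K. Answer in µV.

V_n = √(4kTRB)
4kTRB = 4 × 1.38×10⁻²³ × 362 × 5.00×10¹ × 1.51×10⁷ = 1.51×10⁻¹¹ V²
V_n = √(1.51×10⁻¹¹) = 3.88×10⁻⁶ V = 3.88 µV

3.88 µV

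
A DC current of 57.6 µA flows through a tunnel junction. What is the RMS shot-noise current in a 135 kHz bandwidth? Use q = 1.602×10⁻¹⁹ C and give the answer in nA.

1.58 nA

I_n = √(2qI·B)
2qI·B = 2 × 1.602×10⁻¹⁹ × 5.76×10⁻⁵ × 1.35×10⁵ = 2.49×10⁻¹⁸ A²
I_n = √(2.49×10⁻¹⁸) = 1.58×10⁻⁹ A = 1.58 nA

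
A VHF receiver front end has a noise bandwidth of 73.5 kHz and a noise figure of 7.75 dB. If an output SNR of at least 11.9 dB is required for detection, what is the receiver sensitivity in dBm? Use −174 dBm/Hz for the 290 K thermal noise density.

−105.7 dBm

Sensitivity = −174 + 10 log₁₀(B) + NF + SNR_min
= −174 + 48.66 + 7.75 + 11.9
= −105.69 dBm → −105.7 dBm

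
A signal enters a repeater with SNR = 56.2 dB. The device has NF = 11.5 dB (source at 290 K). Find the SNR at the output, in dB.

44.7 dB

By definition F = SNR_in/SNR_out, so in dB: SNR_out = SNR_in − NF
SNR_out = 56.2 − 11.5 = 44.7 dB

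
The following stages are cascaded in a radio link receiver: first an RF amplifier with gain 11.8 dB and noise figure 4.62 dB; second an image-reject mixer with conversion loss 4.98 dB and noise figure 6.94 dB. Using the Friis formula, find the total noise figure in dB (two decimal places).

4.99 dB

Convert to linear (a loss of L dB is a gain of −L dB): F_i = 10^(NF_i/10), G_i = 10^(G_i,dB/10)
  Stage 1: F_1 = 10^(4.62/10) = 2.897, G_1 = 10^(11.8/10) = 15.14
  Stage 2: F_2 = 10^(6.94/10) = 4.943, G_2 = 10^(−4.98/10) = 0.3177
Friis cascade:
  F = 2.897 + (4.943 − 1)/15.14 = 3.158
NF = 10 log₁₀(3.158) = 4.99 dB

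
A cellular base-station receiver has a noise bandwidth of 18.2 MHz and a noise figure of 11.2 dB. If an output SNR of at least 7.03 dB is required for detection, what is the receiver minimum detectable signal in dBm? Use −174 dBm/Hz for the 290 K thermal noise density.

Sensitivity = −174 + 10 log₁₀(B) + NF + SNR_min
= −174 + 72.6 + 11.2 + 7.03
= −83.17 dBm → −83.2 dBm

−83.2 dBm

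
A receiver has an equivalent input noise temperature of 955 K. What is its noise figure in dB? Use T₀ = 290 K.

6.33 dB

F = 1 + T_e/T₀ = 1 + 955/290 = 4.2931
NF = 10 log₁₀(4.2931) = 6.33 dB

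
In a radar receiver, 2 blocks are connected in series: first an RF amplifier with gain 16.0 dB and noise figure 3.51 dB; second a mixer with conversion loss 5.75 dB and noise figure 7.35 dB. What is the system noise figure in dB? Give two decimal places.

Convert to linear (a loss of L dB is a gain of −L dB): F_i = 10^(NF_i/10), G_i = 10^(G_i,dB/10)
  Stage 1: F_1 = 10^(3.51/10) = 2.244, G_1 = 10^(16.0/10) = 39.81
  Stage 2: F_2 = 10^(7.35/10) = 5.433, G_2 = 10^(−5.75/10) = 0.2661
Friis cascade:
  F = 2.244 + (5.433 − 1)/39.81 = 2.355
NF = 10 log₁₀(2.355) = 3.72 dB

3.72 dB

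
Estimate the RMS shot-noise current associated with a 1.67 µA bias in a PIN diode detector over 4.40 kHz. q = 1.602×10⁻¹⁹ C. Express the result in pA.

48.5 pA

I_n = √(2qI·B)
2qI·B = 2 × 1.602×10⁻¹⁹ × 1.67×10⁻⁶ × 4.40×10³ = 2.35×10⁻²¹ A²
I_n = √(2.35×10⁻²¹) = 4.85×10⁻¹¹ A = 48.5 pA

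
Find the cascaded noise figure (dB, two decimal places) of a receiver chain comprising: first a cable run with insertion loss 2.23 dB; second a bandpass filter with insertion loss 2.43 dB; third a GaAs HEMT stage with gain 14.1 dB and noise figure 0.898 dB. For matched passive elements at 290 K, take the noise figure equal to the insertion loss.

5.56 dB

Convert to linear (a loss of L dB is a gain of −L dB): F_i = 10^(NF_i/10), G_i = 10^(G_i,dB/10)
  Stage 1: F_1 = 10^(2.23/10) = 1.671, G_1 = 10^(−2.23/10) = 0.5984
  Stage 2: F_2 = 10^(2.43/10) = 1.750, G_2 = 10^(−2.43/10) = 0.5715
  Stage 3: F_3 = 10^(0.898/10) = 1.230, G_3 = 10^(14.1/10) = 25.70
Friis cascade:
  F = 1.671 + (1.750 − 1)/0.5984 + (1.230 − 1)/0.3420 = 3.596
NF = 10 log₁₀(3.596) = 5.56 dB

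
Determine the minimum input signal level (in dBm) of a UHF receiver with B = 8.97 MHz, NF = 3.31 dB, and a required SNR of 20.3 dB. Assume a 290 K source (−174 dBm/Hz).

Sensitivity = −174 + 10 log₁₀(B) + NF + SNR_min
= −174 + 69.53 + 3.31 + 20.3
= −80.86 dBm → −80.9 dBm

−80.9 dBm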